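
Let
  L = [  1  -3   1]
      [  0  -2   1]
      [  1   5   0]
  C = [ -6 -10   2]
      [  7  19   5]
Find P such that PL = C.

Since L sits to the right of P, P = CL⁻¹.
det L = -6, so L⁻¹ = [[5/6, -5/6, 1/6], [-1/6, 1/6, 1/6], [-1/3, 4/3, 1/3]].
P = CL⁻¹ = [[-6, -10, 2], [7, 19, 5]] · [[5/6, -5/6, 1/6], [-1/6, 1/6, 1/6], [-1/3, 4/3, 1/3]] = [[-4, 6, -2], [1, 4, 6]].

P = [[-4, 6, -2], [1, 4, 6]]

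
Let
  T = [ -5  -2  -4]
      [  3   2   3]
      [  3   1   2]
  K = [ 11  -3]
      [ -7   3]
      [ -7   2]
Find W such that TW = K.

Since T multiplies W on the left, W = T⁻¹K.
det T = 1, so T⁻¹ = [[1, 0, 2], [3, 2, 3], [-3, -1, -4]].
W = T⁻¹K = [[1, 0, 2], [3, 2, 3], [-3, -1, -4]] · [[11, -3], [-7, 3], [-7, 2]] = [[-3, 1], [-2, 3], [2, -2]].

W = [[-3, 1], [-2, 3], [2, -2]]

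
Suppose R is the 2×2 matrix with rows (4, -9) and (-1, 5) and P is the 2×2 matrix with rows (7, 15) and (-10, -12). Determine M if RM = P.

M = [[-5, -3], [-3, -3]]

R is on the left of M, so left-multiply by R⁻¹: M = R⁻¹P.
det R = 11; the adjugate gives R⁻¹ = [[5/11, 9/11], [1/11, 4/11]].
M = R⁻¹P = [[5/11, 9/11], [1/11, 4/11]] · [[7, 15], [-10, -12]] = [[-5, -3], [-3, -3]].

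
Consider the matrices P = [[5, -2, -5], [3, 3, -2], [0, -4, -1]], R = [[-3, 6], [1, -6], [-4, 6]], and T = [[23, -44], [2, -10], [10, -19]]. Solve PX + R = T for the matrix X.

PX = T − R = [[26, -50], [1, -4], [14, -25]].
P is on the left of X, so left-multiply by P⁻¹: X = P⁻¹(T − R).
det P = -1, so P⁻¹ = [[11, -18, -19], [-3, 5, 5], [12, -20, -21]].
X = P⁻¹(T − R) = [[2, -3], [-3, 5], [-2, 5]].

X = [[2, -3], [-3, 5], [-2, 5]]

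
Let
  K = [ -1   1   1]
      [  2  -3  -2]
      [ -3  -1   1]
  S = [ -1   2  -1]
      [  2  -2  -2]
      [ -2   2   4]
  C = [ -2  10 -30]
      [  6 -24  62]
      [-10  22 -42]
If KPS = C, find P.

Left-multiply by K⁻¹ and right-multiply by S⁻¹: P = K⁻¹CS⁻¹.
det K = -2, so K⁻¹ = [[5/2, 1, -1/2], [-2, -1, 0], [11/2, 2, -1/2]].
det S = -4, so S⁻¹ = [[1, 5/2, 3/2], [1, 3/2, 1], [0, 1/2, 1/2]].
K⁻¹C = [[6, -10, 8], [-2, 4, -2], [6, -4, -20]].
P = (K⁻¹C)S⁻¹ = [[-4, 4, 3], [2, 0, 0], [2, -1, -5]].

P = [[-4, 4, 3], [2, 0, 0], [2, -1, -5]]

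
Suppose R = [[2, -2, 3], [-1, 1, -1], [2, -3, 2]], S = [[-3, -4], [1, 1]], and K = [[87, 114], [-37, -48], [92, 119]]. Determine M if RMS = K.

M = [[-1, 3], [5, -3], [-5, -2]]

M = R⁻¹KS⁻¹ (apply R⁻¹ on the left and S⁻¹ on the right).
det R = 1; the adjugate gives R⁻¹ = [[-1, -5, -1], [0, -2, -1], [1, 2, 0]].
det S = 1; the adjugate gives S⁻¹ = [[1, 4], [-1, -3]].
R⁻¹K = [[6, 7], [-18, -23], [13, 18]].
M = (R⁻¹K)S⁻¹ = [[-1, 3], [5, -3], [-5, -2]].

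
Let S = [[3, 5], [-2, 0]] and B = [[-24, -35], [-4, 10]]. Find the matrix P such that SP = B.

S is on the left of P, so left-multiply by S⁻¹: P = S⁻¹B.
det S = 10; the adjugate gives S⁻¹ = [[0, -1/2], [1/5, 3/10]].
P = S⁻¹B = [[0, -1/2], [1/5, 3/10]] · [[-24, -35], [-4, 10]] = [[2, -5], [-6, -4]].

P = [[2, -5], [-6, -4]]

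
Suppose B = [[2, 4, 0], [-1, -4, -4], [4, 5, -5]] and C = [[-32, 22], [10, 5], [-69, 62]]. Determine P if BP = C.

P = [[-6, 3], [-5, 4], [4, -6]]

Since B multiplies P on the left, P = B⁻¹C.
det B = -4; the adjugate gives B⁻¹ = [[-10, -5, 4], [21/4, 5/2, -2], [-11/4, -3/2, 1]].
P = B⁻¹C = [[-10, -5, 4], [21/4, 5/2, -2], [-11/4, -3/2, 1]] · [[-32, 22], [10, 5], [-69, 62]] = [[-6, 3], [-5, 4], [4, -6]].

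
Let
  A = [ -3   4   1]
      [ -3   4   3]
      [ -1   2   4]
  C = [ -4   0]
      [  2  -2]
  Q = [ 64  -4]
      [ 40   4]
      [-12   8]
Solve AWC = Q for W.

W = [[3, 4], [-2, 4], [2, -2]]

W = A⁻¹QC⁻¹ (apply A⁻¹ on the left and C⁻¹ on the right).
det A = 4, so A⁻¹ = [[5/2, -7/2, 2], [9/4, -11/4, 3/2], [-1/2, 1/2, 0]].
C has determinant 8; C⁻¹ = [[-1/4, 0], [-1/4, -1/2]].
A⁻¹Q = [[-4, -8], [16, -8], [-12, 4]].
W = (A⁻¹Q)C⁻¹ = [[3, 4], [-2, 4], [2, -2]].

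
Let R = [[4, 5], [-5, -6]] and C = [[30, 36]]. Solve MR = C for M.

M = [[0, -6]]

Right-multiplying both sides by R⁻¹ gives M = CR⁻¹.
det R = 1, so R⁻¹ = [[-6, -5], [5, 4]].
M = CR⁻¹ = [[30, 36]] · [[-6, -5], [5, 4]] = [[0, -6]].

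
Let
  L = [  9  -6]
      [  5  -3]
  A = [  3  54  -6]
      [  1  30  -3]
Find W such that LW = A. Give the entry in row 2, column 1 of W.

-2

Left-multiplying both sides by L⁻¹ gives W = L⁻¹A.
det L = 3; the adjugate gives L⁻¹ = [[-1, 2], [-5/3, 3]].
W = L⁻¹A = [[-1, 2], [-5/3, 3]] · [[3, 54, -6], [1, 30, -3]] = [[-1, 6, 0], [-2, 0, 1]].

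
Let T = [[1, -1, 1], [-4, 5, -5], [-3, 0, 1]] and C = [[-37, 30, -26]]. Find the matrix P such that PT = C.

T is on the right of P, so right-multiply by T⁻¹: P = CT⁻¹.
det T = 1; the adjugate gives T⁻¹ = [[5, 1, 0], [19, 4, 1], [15, 3, 1]].
P = CT⁻¹ = [[-37, 30, -26]] · [[5, 1, 0], [19, 4, 1], [15, 3, 1]] = [[-5, 5, 4]].

P = [[-5, 5, 4]]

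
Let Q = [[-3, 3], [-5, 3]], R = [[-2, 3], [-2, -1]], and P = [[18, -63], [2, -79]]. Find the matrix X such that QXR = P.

X = [[1, -5], [-5, -2]]

Isolating X: multiply by Q⁻¹ from the left and R⁻¹ from the right, so X = Q⁻¹PR⁻¹.
det Q = 6; the adjugate gives Q⁻¹ = [[1/2, -1/2], [5/6, -1/2]].
det R = 8, so R⁻¹ = [[-1/8, -3/8], [1/4, -1/4]].
Q⁻¹P = [[8, 8], [14, -13]].
X = (Q⁻¹P)R⁻¹ = [[1, -5], [-5, -2]].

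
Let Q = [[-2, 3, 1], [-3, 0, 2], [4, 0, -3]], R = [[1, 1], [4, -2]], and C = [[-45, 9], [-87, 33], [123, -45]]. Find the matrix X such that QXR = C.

X = [[-1, 4], [-2, 1], [-5, -4]]

Left-multiply by Q⁻¹ and right-multiply by R⁻¹: X = Q⁻¹CR⁻¹.
det Q = -3; the adjugate gives Q⁻¹ = [[0, -3, -2], [1/3, -2/3, -1/3], [0, -4, -3]].
det R = -6; the adjugate gives R⁻¹ = [[1/3, 1/6], [2/3, -1/6]].
Q⁻¹C = [[15, -9], [2, -4], [-21, 3]].
X = (Q⁻¹C)R⁻¹ = [[-1, 4], [-2, 1], [-5, -4]].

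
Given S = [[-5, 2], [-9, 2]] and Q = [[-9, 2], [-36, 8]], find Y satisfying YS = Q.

Since S sits to the right of Y, Y = QS⁻¹.
det S = 8; the adjugate gives S⁻¹ = [[1/4, -1/4], [9/8, -5/8]].
Y = QS⁻¹ = [[-9, 2], [-36, 8]] · [[1/4, -1/4], [9/8, -5/8]] = [[0, 1], [0, 4]].

Y = [[0, 1], [0, 4]]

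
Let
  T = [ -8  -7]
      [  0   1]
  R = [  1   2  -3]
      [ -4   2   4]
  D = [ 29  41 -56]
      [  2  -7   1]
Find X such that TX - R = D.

TX = D + R = [[30, 43, -59], [-2, -5, 5]].
Left-multiplying both sides by T⁻¹ gives X = T⁻¹(D + R).
det T = -8, so T⁻¹ = [[-1/8, -7/8], [0, 1]].
X = T⁻¹(D + R) = [[-2, -1, 3], [-2, -5, 5]].

X = [[-2, -1, 3], [-2, -5, 5]]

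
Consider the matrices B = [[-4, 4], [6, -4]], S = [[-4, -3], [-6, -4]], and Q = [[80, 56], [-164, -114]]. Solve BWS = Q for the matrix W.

W = B⁻¹QS⁻¹ (apply B⁻¹ on the left and S⁻¹ on the right).
B has determinant -8; B⁻¹ = [[1/2, 1/2], [3/4, 1/2]].
det S = -2, so S⁻¹ = [[2, -3/2], [-3, 2]].
B⁻¹Q = [[-42, -29], [-22, -15]].
W = (B⁻¹Q)S⁻¹ = [[3, 5], [1, 3]].

W = [[3, 5], [1, 3]]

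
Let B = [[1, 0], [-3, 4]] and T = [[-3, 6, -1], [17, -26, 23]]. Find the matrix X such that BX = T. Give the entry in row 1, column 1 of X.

-3

Since B multiplies X on the left, X = B⁻¹T.
det B = 4, so B⁻¹ = [[1, 0], [3/4, 1/4]].
X = B⁻¹T = [[1, 0], [3/4, 1/4]] · [[-3, 6, -1], [17, -26, 23]] = [[-3, 6, -1], [2, -2, 5]].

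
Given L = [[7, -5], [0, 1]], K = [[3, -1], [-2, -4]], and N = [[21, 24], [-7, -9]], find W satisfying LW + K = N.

LW = N − K = [[18, 25], [-5, -5]].
Since L multiplies W on the left, W = L⁻¹(N − K).
det L = 7, so L⁻¹ = [[1/7, 5/7], [0, 1]].
W = L⁻¹(N − K) = [[-1, 0], [-5, -5]].

W = [[-1, 0], [-5, -5]]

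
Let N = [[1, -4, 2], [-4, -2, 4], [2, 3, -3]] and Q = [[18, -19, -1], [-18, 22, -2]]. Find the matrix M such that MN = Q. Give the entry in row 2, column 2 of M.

4

N is on the right of M, so right-multiply by N⁻¹: M = QN⁻¹.
det N = -6; the adjugate gives N⁻¹ = [[1, 1, 2], [2/3, 7/6, 2], [4/3, 11/6, 3]].
M = QN⁻¹ = [[18, -19, -1], [-18, 22, -2]] · [[1, 1, 2], [2/3, 7/6, 2], [4/3, 11/6, 3]] = [[4, -6, -5], [-6, 4, 2]].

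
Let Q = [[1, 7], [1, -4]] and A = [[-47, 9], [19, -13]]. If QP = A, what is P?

P = [[-5, -5], [-6, 2]]

Since Q multiplies P on the left, P = Q⁻¹A.
Q has determinant -11; Q⁻¹ = [[4/11, 7/11], [1/11, -1/11]].
P = Q⁻¹A = [[4/11, 7/11], [1/11, -1/11]] · [[-47, 9], [19, -13]] = [[-5, -5], [-6, 2]].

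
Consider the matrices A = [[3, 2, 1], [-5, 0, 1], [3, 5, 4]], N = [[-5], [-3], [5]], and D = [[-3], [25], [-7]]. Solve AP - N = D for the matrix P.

P = [[-5], [5], [-3]]

AP = D + N = [[-8], [22], [-2]].
Since A multiplies P on the left, P = A⁻¹(D + N).
det A = 6, so A⁻¹ = [[-5/6, -1/2, 1/3], [23/6, 3/2, -4/3], [-25/6, -3/2, 5/3]].
P = A⁻¹(D + N) = [[-5], [5], [-3]].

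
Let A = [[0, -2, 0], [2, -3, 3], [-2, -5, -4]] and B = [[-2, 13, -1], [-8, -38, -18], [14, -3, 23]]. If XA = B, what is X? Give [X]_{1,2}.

-3

Right-multiplying both sides by A⁻¹ gives X = BA⁻¹.
det A = -4; the adjugate gives A⁻¹ = [[-27/4, 2, 3/2], [-1/2, 0, 0], [4, -1, -1]].
X = BA⁻¹ = [[-2, 13, -1], [-8, -38, -18], [14, -3, 23]] · [[-27/4, 2, 3/2], [-1/2, 0, 0], [4, -1, -1]] = [[3, -3, -2], [1, 2, 6], [-1, 5, -2]].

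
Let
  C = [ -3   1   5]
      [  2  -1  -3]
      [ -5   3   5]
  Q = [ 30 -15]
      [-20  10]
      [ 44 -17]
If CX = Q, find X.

X = [[-4, -3], [3, -4], [3, -4]]

C is on the left of X, so left-multiply by C⁻¹: X = C⁻¹Q.
det C = -2; the adjugate gives C⁻¹ = [[-2, -5, -1], [-5/2, -5, -1/2], [-1/2, -2, -1/2]].
X = C⁻¹Q = [[-2, -5, -1], [-5/2, -5, -1/2], [-1/2, -2, -1/2]] · [[30, -15], [-20, 10], [44, -17]] = [[-4, -3], [3, -4], [3, -4]].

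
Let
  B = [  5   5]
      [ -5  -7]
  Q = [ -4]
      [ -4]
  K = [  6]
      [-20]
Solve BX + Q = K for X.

BX = K − Q = [[10], [-16]].
Left-multiplying both sides by B⁻¹ gives X = B⁻¹(K − Q).
det B = -10; the adjugate gives B⁻¹ = [[7/10, 1/2], [-1/2, -1/2]].
X = B⁻¹(K − Q) = [[-1], [3]].

X = [[-1], [3]]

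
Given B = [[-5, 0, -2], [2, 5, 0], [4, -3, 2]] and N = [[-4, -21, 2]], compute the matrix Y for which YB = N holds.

Right-multiplying both sides by B⁻¹ gives Y = NB⁻¹.
det B = 2, so B⁻¹ = [[5, 3, 5], [-2, -1, -2], [-13, -15/2, -25/2]].
Y = NB⁻¹ = [[-4, -21, 2]] · [[5, 3, 5], [-2, -1, -2], [-13, -15/2, -25/2]] = [[-4, -6, -3]].

Y = [[-4, -6, -3]]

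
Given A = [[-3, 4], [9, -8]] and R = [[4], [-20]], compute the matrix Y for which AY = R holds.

Y = [[-4], [-2]]

Since A multiplies Y on the left, Y = A⁻¹R.
A has determinant -12; A⁻¹ = [[2/3, 1/3], [3/4, 1/4]].
Y = A⁻¹R = [[2/3, 1/3], [3/4, 1/4]] · [[4], [-20]] = [[-4], [-2]].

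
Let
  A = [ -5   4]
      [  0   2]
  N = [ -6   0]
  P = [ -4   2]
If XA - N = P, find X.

XA = P + N = [[-10, 2]].
Since A sits to the right of X, X = (P + N)A⁻¹.
det A = -10, so A⁻¹ = [[-1/5, 2/5], [0, 1/2]].
X = (P + N)A⁻¹ = [[2, -3]].

X = [[2, -3]]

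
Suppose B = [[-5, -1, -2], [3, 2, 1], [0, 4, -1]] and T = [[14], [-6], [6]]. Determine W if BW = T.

B is on the left of W, so left-multiply by B⁻¹: W = B⁻¹T.
B has determinant 3; B⁻¹ = [[-2, -3, 1], [1, 5/3, -1/3], [4, 20/3, -7/3]].
W = B⁻¹T = [[-2, -3, 1], [1, 5/3, -1/3], [4, 20/3, -7/3]] · [[14], [-6], [6]] = [[-4], [2], [2]].

W = [[-4], [2], [2]]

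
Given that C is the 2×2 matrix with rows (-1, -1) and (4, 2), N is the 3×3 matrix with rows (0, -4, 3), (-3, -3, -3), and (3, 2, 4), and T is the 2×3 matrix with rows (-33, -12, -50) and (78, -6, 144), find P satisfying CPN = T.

P = [[5, -1, 1], [-1, -5, 4]]

P = C⁻¹TN⁻¹ (apply C⁻¹ on the left and N⁻¹ on the right).
det C = 2, so C⁻¹ = [[1, 1/2], [-2, -1/2]].
N has determinant -3; N⁻¹ = [[2, -22/3, -7], [-1, 3, 3], [-1, 4, 4]].
C⁻¹T = [[6, -15, 22], [27, 27, 28]].
P = (C⁻¹T)N⁻¹ = [[5, -1, 1], [-1, -5, 4]].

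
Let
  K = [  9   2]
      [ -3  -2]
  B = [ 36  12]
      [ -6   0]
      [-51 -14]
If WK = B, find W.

Since K sits to the right of W, W = BK⁻¹.
K has determinant -12; K⁻¹ = [[1/6, 1/6], [-1/4, -3/4]].
W = BK⁻¹ = [[36, 12], [-6, 0], [-51, -14]] · [[1/6, 1/6], [-1/4, -3/4]] = [[3, -3], [-1, -1], [-5, 2]].

W = [[3, -3], [-1, -1], [-5, 2]]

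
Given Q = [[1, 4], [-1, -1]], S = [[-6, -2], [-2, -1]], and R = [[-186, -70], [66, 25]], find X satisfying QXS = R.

X = [[3, 4], [5, 5]]

Left-multiply by Q⁻¹ and right-multiply by S⁻¹: X = Q⁻¹RS⁻¹.
det Q = 3, so Q⁻¹ = [[-1/3, -4/3], [1/3, 1/3]].
det S = 2, so S⁻¹ = [[-1/2, 1], [1, -3]].
Q⁻¹R = [[-26, -10], [-40, -15]].
X = (Q⁻¹R)S⁻¹ = [[3, 4], [5, 5]].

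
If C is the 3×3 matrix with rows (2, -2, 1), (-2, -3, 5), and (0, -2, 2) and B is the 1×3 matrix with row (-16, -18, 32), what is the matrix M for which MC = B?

C is on the right of M, so right-multiply by C⁻¹: M = BC⁻¹.
C has determinant 4; C⁻¹ = [[1, 1/2, -7/4], [1, 1, -3], [1, 1, -5/2]].
M = BC⁻¹ = [[-16, -18, 32]] · [[1, 1/2, -7/4], [1, 1, -3], [1, 1, -5/2]] = [[-2, 6, 2]].

M = [[-2, 6, 2]]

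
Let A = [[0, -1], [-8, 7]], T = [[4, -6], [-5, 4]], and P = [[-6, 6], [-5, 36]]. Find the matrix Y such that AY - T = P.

Y = [[3, -5], [2, 0]]

AY = P + T = [[-2, 0], [-10, 40]].
A is on the left of Y, so left-multiply by A⁻¹: Y = A⁻¹(P + T).
A has determinant -8; A⁻¹ = [[-7/8, -1/8], [-1, 0]].
Y = A⁻¹(P + T) = [[3, -5], [2, 0]].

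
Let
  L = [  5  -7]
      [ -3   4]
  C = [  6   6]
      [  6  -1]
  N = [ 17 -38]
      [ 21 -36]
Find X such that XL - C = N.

XL = N + C = [[23, -32], [27, -37]].
Since L sits to the right of X, X = (N + C)L⁻¹.
det L = -1, so L⁻¹ = [[-4, -7], [-3, -5]].
X = (N + C)L⁻¹ = [[4, -1], [3, -4]].

X = [[4, -1], [3, -4]]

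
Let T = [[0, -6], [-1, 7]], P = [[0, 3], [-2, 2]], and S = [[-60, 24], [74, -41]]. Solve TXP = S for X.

X = T⁻¹SP⁻¹ (apply T⁻¹ on the left and P⁻¹ on the right).
det T = -6; the adjugate gives T⁻¹ = [[-7/6, -1], [-1/6, 0]].
P has determinant 6; P⁻¹ = [[1/3, -1/2], [1/3, 0]].
T⁻¹S = [[-4, 13], [10, -4]].
X = (T⁻¹S)P⁻¹ = [[3, 2], [2, -5]].

X = [[3, 2], [2, -5]]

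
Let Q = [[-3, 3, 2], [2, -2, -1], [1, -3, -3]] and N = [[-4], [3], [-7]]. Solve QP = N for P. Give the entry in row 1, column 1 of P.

5

Q is on the left of P, so left-multiply by Q⁻¹: P = Q⁻¹N.
det Q = -2; the adjugate gives Q⁻¹ = [[-3/2, -3/2, -1/2], [-5/2, -7/2, -1/2], [2, 3, 0]].
P = Q⁻¹N = [[-3/2, -3/2, -1/2], [-5/2, -7/2, -1/2], [2, 3, 0]] · [[-4], [3], [-7]] = [[5], [3], [1]].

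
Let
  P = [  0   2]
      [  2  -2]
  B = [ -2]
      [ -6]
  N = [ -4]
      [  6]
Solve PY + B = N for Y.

Y = [[5], [-1]]

PY = N − B = [[-2], [12]].
Since P multiplies Y on the left, Y = P⁻¹(N − B).
P has determinant -4; P⁻¹ = [[1/2, 1/2], [1/2, 0]].
Y = P⁻¹(N − B) = [[5], [-1]].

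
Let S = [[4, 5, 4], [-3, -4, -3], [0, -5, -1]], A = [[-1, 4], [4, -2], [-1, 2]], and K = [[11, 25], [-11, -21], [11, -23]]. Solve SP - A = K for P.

SP = K + A = [[10, 29], [-7, -23], [10, -21]].
Left-multiplying both sides by S⁻¹ gives P = S⁻¹(K + A).
S has determinant 1; S⁻¹ = [[-11, -15, 1], [-3, -4, 0], [15, 20, -1]].
P = S⁻¹(K + A) = [[5, 5], [-2, 5], [0, -4]].

P = [[5, 5], [-2, 5], [0, -4]]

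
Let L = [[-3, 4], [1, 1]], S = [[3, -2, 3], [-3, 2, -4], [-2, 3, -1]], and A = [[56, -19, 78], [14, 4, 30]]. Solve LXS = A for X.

X = [[-1, -3, 3], [3, -5, 5]]

Left-multiply by L⁻¹ and right-multiply by S⁻¹: X = L⁻¹AS⁻¹.
det L = -7; the adjugate gives L⁻¹ = [[-1/7, 4/7], [1/7, 3/7]].
det S = 5, so S⁻¹ = [[2, 7/5, 2/5], [1, 3/5, 3/5], [-1, -1, 0]].
L⁻¹A = [[0, 5, 6], [14, -1, 24]].
X = (L⁻¹A)S⁻¹ = [[-1, -3, 3], [3, -5, 5]].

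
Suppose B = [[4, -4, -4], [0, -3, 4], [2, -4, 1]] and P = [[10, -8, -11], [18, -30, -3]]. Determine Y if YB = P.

Y = [[0, -4, 5], [6, 6, -3]]

B is on the right of Y, so right-multiply by B⁻¹: Y = PB⁻¹.
B has determinant -4; B⁻¹ = [[-13/4, -5, 7], [-2, -3, 4], [-3/2, -2, 3]].
Y = PB⁻¹ = [[10, -8, -11], [18, -30, -3]] · [[-13/4, -5, 7], [-2, -3, 4], [-3/2, -2, 3]] = [[0, -4, 5], [6, 6, -3]].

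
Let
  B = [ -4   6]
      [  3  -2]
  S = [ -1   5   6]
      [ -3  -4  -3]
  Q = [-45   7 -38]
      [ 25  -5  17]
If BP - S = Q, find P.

BP = Q + S = [[-46, 12, -32], [22, -9, 14]].
Left-multiplying both sides by B⁻¹ gives P = B⁻¹(Q + S).
det B = -10; the adjugate gives B⁻¹ = [[1/5, 3/5], [3/10, 2/5]].
P = B⁻¹(Q + S) = [[4, -3, 2], [-5, 0, -4]].

P = [[4, -3, 2], [-5, 0, -4]]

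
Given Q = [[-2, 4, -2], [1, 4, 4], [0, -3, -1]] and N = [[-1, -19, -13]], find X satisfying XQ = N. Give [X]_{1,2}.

-5

Q is on the right of X, so right-multiply by Q⁻¹: X = NQ⁻¹.
det Q = -6; the adjugate gives Q⁻¹ = [[-4/3, -5/3, -4], [-1/6, -1/3, -1], [1/2, 1, 2]].
X = NQ⁻¹ = [[-1, -19, -13]] · [[-4/3, -5/3, -4], [-1/6, -1/3, -1], [1/2, 1, 2]] = [[-2, -5, -3]].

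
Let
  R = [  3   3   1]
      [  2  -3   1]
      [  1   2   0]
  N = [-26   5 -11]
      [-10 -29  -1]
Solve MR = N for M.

M = [[-5, -6, 1], [-4, 3, -4]]

Right-multiplying both sides by R⁻¹ gives M = NR⁻¹.
det R = 4; the adjugate gives R⁻¹ = [[-1/2, 1/2, 3/2], [1/4, -1/4, -1/4], [7/4, -3/4, -15/4]].
M = NR⁻¹ = [[-26, 5, -11], [-10, -29, -1]] · [[-1/2, 1/2, 3/2], [1/4, -1/4, -1/4], [7/4, -3/4, -15/4]] = [[-5, -6, 1], [-4, 3, -4]].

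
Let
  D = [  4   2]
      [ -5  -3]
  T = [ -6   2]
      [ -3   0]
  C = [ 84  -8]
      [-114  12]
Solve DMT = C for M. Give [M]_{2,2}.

Isolating M: multiply by D⁻¹ from the left and T⁻¹ from the right, so M = D⁻¹CT⁻¹.
det D = -2; the adjugate gives D⁻¹ = [[3/2, 1], [-5/2, -2]].
det T = 6; the adjugate gives T⁻¹ = [[0, -1/3], [1/2, -1]].
D⁻¹C = [[12, 0], [18, -4]].
M = (D⁻¹C)T⁻¹ = [[0, -4], [-2, -2]].

-2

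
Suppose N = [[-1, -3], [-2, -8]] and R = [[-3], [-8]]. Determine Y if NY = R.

Y = [[0], [1]]

Since N multiplies Y on the left, Y = N⁻¹R.
N has determinant 2; N⁻¹ = [[-4, 3/2], [1, -1/2]].
Y = N⁻¹R = [[-4, 3/2], [1, -1/2]] · [[-3], [-8]] = [[0], [1]].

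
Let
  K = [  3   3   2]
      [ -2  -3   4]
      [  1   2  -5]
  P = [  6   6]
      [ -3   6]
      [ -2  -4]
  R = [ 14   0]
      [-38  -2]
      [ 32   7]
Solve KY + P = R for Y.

KY = R − P = [[8, -6], [-35, -8], [34, 11]].
Left-multiplying both sides by K⁻¹ gives Y = K⁻¹(R − P).
det K = 1; the adjugate gives K⁻¹ = [[7, 19, 18], [-6, -17, -16], [-1, -3, -3]].
Y = K⁻¹(R − P) = [[3, 4], [3, -4], [-5, -3]].

Y = [[3, 4], [3, -4], [-5, -3]]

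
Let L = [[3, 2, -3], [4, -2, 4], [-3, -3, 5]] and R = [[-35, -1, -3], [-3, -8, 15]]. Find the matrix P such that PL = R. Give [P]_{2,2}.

Since L sits to the right of P, P = RL⁻¹.
det L = -4, so L⁻¹ = [[-1/2, 1/4, -1/2], [8, -3/2, 6], [9/2, -3/4, 7/2]].
P = RL⁻¹ = [[-35, -1, -3], [-3, -8, 15]] · [[-1/2, 1/4, -1/2], [8, -3/2, 6], [9/2, -3/4, 7/2]] = [[-4, -5, 1], [5, 0, 6]].

0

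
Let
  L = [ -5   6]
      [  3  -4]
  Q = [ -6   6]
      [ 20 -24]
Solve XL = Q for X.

Since L sits to the right of X, X = QL⁻¹.
det L = 2, so L⁻¹ = [[-2, -3], [-3/2, -5/2]].
X = QL⁻¹ = [[-6, 6], [20, -24]] · [[-2, -3], [-3/2, -5/2]] = [[3, 3], [-4, 0]].

X = [[3, 3], [-4, 0]]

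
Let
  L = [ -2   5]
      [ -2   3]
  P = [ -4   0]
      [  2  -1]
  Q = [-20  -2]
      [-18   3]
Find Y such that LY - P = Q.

LY = Q + P = [[-24, -2], [-16, 2]].
Left-multiplying both sides by L⁻¹ gives Y = L⁻¹(Q + P).
L has determinant 4; L⁻¹ = [[3/4, -5/4], [1/2, -1/2]].
Y = L⁻¹(Q + P) = [[2, -4], [-4, -2]].

Y = [[2, -4], [-4, -2]]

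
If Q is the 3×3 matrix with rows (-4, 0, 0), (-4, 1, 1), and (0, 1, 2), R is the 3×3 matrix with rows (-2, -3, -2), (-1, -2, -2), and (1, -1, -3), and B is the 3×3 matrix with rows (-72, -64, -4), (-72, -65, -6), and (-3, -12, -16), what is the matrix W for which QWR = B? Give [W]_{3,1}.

Isolating W: multiply by Q⁻¹ from the left and R⁻¹ from the right, so W = Q⁻¹BR⁻¹.
det Q = -4; the adjugate gives Q⁻¹ = [[-1/4, 0, 0], [-2, 2, -1], [1, -1, 1]].
R has determinant 1; R⁻¹ = [[4, -7, 2], [-5, 8, -2], [3, -5, 1]].
Q⁻¹B = [[18, 16, 1], [3, 10, 12], [-3, -11, -14]].
W = (Q⁻¹B)R⁻¹ = [[-5, -3, 5], [-2, -1, -2], [1, 3, 2]].

1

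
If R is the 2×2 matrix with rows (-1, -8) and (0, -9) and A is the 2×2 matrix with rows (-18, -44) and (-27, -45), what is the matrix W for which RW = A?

W = [[-6, 4], [3, 5]]

R is on the left of W, so left-multiply by R⁻¹: W = R⁻¹A.
det R = 9, so R⁻¹ = [[-1, 8/9], [0, -1/9]].
W = R⁻¹A = [[-1, 8/9], [0, -1/9]] · [[-18, -44], [-27, -45]] = [[-6, 4], [3, 5]].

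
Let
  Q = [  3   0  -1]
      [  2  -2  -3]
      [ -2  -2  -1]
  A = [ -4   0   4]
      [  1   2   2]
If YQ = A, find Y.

Y = [[4, -4, 4], [1, -1, 0]]

Since Q sits to the right of Y, Y = AQ⁻¹.
det Q = -4; the adjugate gives Q⁻¹ = [[1, -1/2, 1/2], [-2, 5/4, -7/4], [2, -3/2, 3/2]].
Y = AQ⁻¹ = [[-4, 0, 4], [1, 2, 2]] · [[1, -1/2, 1/2], [-2, 5/4, -7/4], [2, -3/2, 3/2]] = [[4, -4, 4], [1, -1, 0]].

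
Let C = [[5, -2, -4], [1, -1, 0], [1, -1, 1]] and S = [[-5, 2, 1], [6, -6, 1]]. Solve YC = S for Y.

Y = [[-1, 3, -3], [0, 5, 1]]

Right-multiplying both sides by C⁻¹ gives Y = SC⁻¹.
C has determinant -3; C⁻¹ = [[1/3, -2, 4/3], [1/3, -3, 4/3], [0, -1, 1]].
Y = SC⁻¹ = [[-5, 2, 1], [6, -6, 1]] · [[1/3, -2, 4/3], [1/3, -3, 4/3], [0, -1, 1]] = [[-1, 3, -3], [0, 5, 1]].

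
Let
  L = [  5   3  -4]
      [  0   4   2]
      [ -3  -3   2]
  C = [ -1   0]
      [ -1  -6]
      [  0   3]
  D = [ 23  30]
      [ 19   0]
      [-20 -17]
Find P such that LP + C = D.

P = [[4, 4], [4, 2], [2, -1]]

LP = D − C = [[24, 30], [20, 6], [-20, -20]].
L is on the left of P, so left-multiply by L⁻¹: P = L⁻¹(D − C).
det L = 4, so L⁻¹ = [[7/2, 3/2, 11/2], [-3/2, -1/2, -5/2], [3, 3/2, 5]].
P = L⁻¹(D − C) = [[4, 4], [4, 2], [2, -1]].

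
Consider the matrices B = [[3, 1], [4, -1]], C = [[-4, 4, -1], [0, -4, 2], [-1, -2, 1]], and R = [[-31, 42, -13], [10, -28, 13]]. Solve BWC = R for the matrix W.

W = [[1, 1, -1], [5, -5, 2]]

Left-multiply by B⁻¹ and right-multiply by C⁻¹: W = B⁻¹RC⁻¹.
det B = -7, so B⁻¹ = [[1/7, 1/7], [4/7, -3/7]].
det C = -4; the adjugate gives C⁻¹ = [[0, 1/2, -1], [1/2, 5/4, -2], [1, 3, -4]].
B⁻¹R = [[-3, 2, 0], [-22, 36, -13]].
W = (B⁻¹R)C⁻¹ = [[1, 1, -1], [5, -5, 2]].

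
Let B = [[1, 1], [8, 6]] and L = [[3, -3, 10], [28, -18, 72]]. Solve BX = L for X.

X = [[5, 0, 6], [-2, -3, 4]]

Since B multiplies X on the left, X = B⁻¹L.
det B = -2; the adjugate gives B⁻¹ = [[-3, 1/2], [4, -1/2]].
X = B⁻¹L = [[-3, 1/2], [4, -1/2]] · [[3, -3, 10], [28, -18, 72]] = [[5, 0, 6], [-2, -3, 4]].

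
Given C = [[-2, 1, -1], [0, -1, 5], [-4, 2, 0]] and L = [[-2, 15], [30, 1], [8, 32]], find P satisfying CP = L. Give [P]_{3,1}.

6

C is on the left of P, so left-multiply by C⁻¹: P = C⁻¹L.
det C = 4, so C⁻¹ = [[-5/2, -1/2, 1], [-5, -1, 5/2], [-1, 0, 1/2]].
P = C⁻¹L = [[-5/2, -1/2, 1], [-5, -1, 5/2], [-1, 0, 1/2]] · [[-2, 15], [30, 1], [8, 32]] = [[-2, -6], [0, 4], [6, 1]].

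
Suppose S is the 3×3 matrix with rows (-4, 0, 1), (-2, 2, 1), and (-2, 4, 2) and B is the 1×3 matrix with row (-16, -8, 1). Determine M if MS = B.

M = [[5, 0, -2]]

Since S sits to the right of M, M = BS⁻¹.
det S = -4, so S⁻¹ = [[0, -1, 1/2], [-1/2, 3/2, -1/2], [1, -4, 2]].
M = BS⁻¹ = [[-16, -8, 1]] · [[0, -1, 1/2], [-1/2, 3/2, -1/2], [1, -4, 2]] = [[5, 0, -2]].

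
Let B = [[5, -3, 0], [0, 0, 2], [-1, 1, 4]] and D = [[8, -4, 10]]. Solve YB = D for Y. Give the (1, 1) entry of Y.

2

B is on the right of Y, so right-multiply by B⁻¹: Y = DB⁻¹.
det B = -4, so B⁻¹ = [[1/2, -3, 3/2], [1/2, -5, 5/2], [0, 1/2, 0]].
Y = DB⁻¹ = [[8, -4, 10]] · [[1/2, -3, 3/2], [1/2, -5, 5/2], [0, 1/2, 0]] = [[2, 1, 2]].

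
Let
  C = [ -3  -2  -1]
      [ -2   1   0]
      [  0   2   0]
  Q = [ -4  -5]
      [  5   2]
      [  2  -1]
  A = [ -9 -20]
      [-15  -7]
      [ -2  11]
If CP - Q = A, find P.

P = [[5, 5], [0, 5], [-2, 0]]

CP = A + Q = [[-13, -25], [-10, -5], [0, 10]].
C is on the left of P, so left-multiply by C⁻¹: P = C⁻¹(A + Q).
det C = 4; the adjugate gives C⁻¹ = [[0, -1/2, 1/4], [0, 0, 1/2], [-1, 3/2, -7/4]].
P = C⁻¹(A + Q) = [[5, 5], [0, 5], [-2, 0]].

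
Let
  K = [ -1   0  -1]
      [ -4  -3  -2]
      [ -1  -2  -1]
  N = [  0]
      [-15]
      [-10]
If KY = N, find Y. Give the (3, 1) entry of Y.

Left-multiplying both sides by K⁻¹ gives Y = K⁻¹N.
det K = -4, so K⁻¹ = [[1/4, -1/2, 3/4], [1/2, 0, -1/2], [-5/4, 1/2, -3/4]].
Y = K⁻¹N = [[1/4, -1/2, 3/4], [1/2, 0, -1/2], [-5/4, 1/2, -3/4]] · [[0], [-15], [-10]] = [[0], [5], [0]].

0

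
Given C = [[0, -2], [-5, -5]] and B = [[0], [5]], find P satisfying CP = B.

Since C multiplies P on the left, P = C⁻¹B.
det C = -10; the adjugate gives C⁻¹ = [[1/2, -1/5], [-1/2, 0]].
P = C⁻¹B = [[1/2, -1/5], [-1/2, 0]] · [[0], [5]] = [[-1], [0]].

P = [[-1], [0]]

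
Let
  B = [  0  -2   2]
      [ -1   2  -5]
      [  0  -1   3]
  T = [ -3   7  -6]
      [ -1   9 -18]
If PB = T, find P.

Since B sits to the right of P, P = TB⁻¹.
B has determinant -4; B⁻¹ = [[-1/4, -1, -3/2], [-3/4, 0, 1/2], [-1/4, 0, 1/2]].
P = TB⁻¹ = [[-3, 7, -6], [-1, 9, -18]] · [[-1/4, -1, -3/2], [-3/4, 0, 1/2], [-1/4, 0, 1/2]] = [[-3, 3, 5], [-2, 1, -3]].

P = [[-3, 3, 5], [-2, 1, -3]]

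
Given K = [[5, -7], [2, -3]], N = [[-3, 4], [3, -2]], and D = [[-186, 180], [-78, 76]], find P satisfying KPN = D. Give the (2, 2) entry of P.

2

P = K⁻¹DN⁻¹ (apply K⁻¹ on the left and N⁻¹ on the right).
K has determinant -1; K⁻¹ = [[3, -7], [2, -5]].
det N = -6, so N⁻¹ = [[1/3, 2/3], [1/2, 1/2]].
K⁻¹D = [[-12, 8], [18, -20]].
P = (K⁻¹D)N⁻¹ = [[0, -4], [-4, 2]].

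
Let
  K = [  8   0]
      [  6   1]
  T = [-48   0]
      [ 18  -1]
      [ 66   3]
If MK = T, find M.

Since K sits to the right of M, M = TK⁻¹.
det K = 8, so K⁻¹ = [[1/8, 0], [-3/4, 1]].
M = TK⁻¹ = [[-48, 0], [18, -1], [66, 3]] · [[1/8, 0], [-3/4, 1]] = [[-6, 0], [3, -1], [6, 3]].

M = [[-6, 0], [3, -1], [6, 3]]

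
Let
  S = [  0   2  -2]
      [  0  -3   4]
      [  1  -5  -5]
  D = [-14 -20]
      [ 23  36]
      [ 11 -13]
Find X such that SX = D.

X = [[-4, -3], [-5, -4], [2, 6]]

S is on the left of X, so left-multiply by S⁻¹: X = S⁻¹D.
S has determinant 2; S⁻¹ = [[35/2, 10, 1], [2, 1, 0], [3/2, 1, 0]].
X = S⁻¹D = [[35/2, 10, 1], [2, 1, 0], [3/2, 1, 0]] · [[-14, -20], [23, 36], [11, -13]] = [[-4, -3], [-5, -4], [2, 6]].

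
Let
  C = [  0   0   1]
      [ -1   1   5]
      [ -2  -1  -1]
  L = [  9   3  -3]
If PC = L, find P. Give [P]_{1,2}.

-1

Right-multiplying both sides by C⁻¹ gives P = LC⁻¹.
det C = 3, so C⁻¹ = [[4/3, -1/3, -1/3], [-11/3, 2/3, -1/3], [1, 0, 0]].
P = LC⁻¹ = [[9, 3, -3]] · [[4/3, -1/3, -1/3], [-11/3, 2/3, -1/3], [1, 0, 0]] = [[-2, -1, -4]].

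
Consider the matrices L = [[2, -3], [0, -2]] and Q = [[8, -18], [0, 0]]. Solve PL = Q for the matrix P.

P = [[4, 3], [0, 0]]

Right-multiplying both sides by L⁻¹ gives P = QL⁻¹.
det L = -4, so L⁻¹ = [[1/2, -3/4], [0, -1/2]].
P = QL⁻¹ = [[8, -18], [0, 0]] · [[1/2, -3/4], [0, -1/2]] = [[4, 3], [0, 0]].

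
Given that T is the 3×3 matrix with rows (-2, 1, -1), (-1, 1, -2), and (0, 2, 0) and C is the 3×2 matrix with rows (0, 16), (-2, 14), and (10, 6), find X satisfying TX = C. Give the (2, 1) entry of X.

Since T multiplies X on the left, X = T⁻¹C.
det T = -6; the adjugate gives T⁻¹ = [[-2/3, 1/3, 1/6], [0, 0, 1/2], [1/3, -2/3, 1/6]].
X = T⁻¹C = [[-2/3, 1/3, 1/6], [0, 0, 1/2], [1/3, -2/3, 1/6]] · [[0, 16], [-2, 14], [10, 6]] = [[1, -5], [5, 3], [3, -3]].

5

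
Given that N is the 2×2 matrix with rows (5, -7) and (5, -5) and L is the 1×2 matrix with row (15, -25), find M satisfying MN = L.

N is on the right of M, so right-multiply by N⁻¹: M = LN⁻¹.
det N = 10; the adjugate gives N⁻¹ = [[-1/2, 7/10], [-1/2, 1/2]].
M = LN⁻¹ = [[15, -25]] · [[-1/2, 7/10], [-1/2, 1/2]] = [[5, -2]].

M = [[5, -2]]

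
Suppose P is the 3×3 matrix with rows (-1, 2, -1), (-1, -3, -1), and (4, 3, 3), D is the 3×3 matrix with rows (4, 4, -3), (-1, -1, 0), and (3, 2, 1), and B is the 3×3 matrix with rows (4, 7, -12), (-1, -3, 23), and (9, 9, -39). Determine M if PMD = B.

M = [[4, 4, 0], [2, 4, -1], [-3, 5, 1]]

Isolating M: multiply by P⁻¹ from the left and D⁻¹ from the right, so M = P⁻¹BD⁻¹.
det P = -5, so P⁻¹ = [[6/5, 9/5, 1], [1/5, -1/5, 0], [-9/5, -11/5, -1]].
det D = -3, so D⁻¹ = [[1/3, 10/3, 1], [-1/3, -13/3, -1], [-1/3, -4/3, 0]].
P⁻¹B = [[12, 12, -12], [1, 2, -7], [-14, -15, 10]].
M = (P⁻¹B)D⁻¹ = [[4, 4, 0], [2, 4, -1], [-3, 5, 1]].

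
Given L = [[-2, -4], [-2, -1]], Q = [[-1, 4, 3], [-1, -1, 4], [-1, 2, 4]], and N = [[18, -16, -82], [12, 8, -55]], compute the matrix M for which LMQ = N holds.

M = [[-3, 4, 4], [-1, -2, 5]]

Left-multiply by L⁻¹ and right-multiply by Q⁻¹: M = L⁻¹NQ⁻¹.
det L = -6; the adjugate gives L⁻¹ = [[1/6, -2/3], [-1/3, 1/3]].
Q has determinant 3; Q⁻¹ = [[-4, -10/3, 19/3], [0, -1/3, 1/3], [-1, -2/3, 5/3]].
L⁻¹N = [[-5, -8, 23], [-2, 8, 9]].
M = (L⁻¹N)Q⁻¹ = [[-3, 4, 4], [-1, -2, 5]].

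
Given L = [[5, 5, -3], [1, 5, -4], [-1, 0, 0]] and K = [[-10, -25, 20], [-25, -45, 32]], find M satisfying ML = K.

M = [[0, -5, 5], [-4, -5, 0]]

Right-multiplying both sides by L⁻¹ gives M = KL⁻¹.
L has determinant 5; L⁻¹ = [[0, 0, -1], [4/5, -3/5, 17/5], [1, -1, 4]].
M = KL⁻¹ = [[-10, -25, 20], [-25, -45, 32]] · [[0, 0, -1], [4/5, -3/5, 17/5], [1, -1, 4]] = [[0, -5, 5], [-4, -5, 0]].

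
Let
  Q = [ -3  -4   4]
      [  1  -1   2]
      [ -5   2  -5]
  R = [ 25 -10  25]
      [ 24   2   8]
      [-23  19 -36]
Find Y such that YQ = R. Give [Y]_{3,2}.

1

Since Q sits to the right of Y, Y = RQ⁻¹.
det Q = 5, so Q⁻¹ = [[1/5, -12/5, -4/5], [-1, 7, 2], [-3/5, 26/5, 7/5]].
Y = RQ⁻¹ = [[25, -10, 25], [24, 2, 8], [-23, 19, -36]] · [[1/5, -12/5, -4/5], [-1, 7, 2], [-3/5, 26/5, 7/5]] = [[0, 0, -5], [-2, -2, -4], [-2, 1, 6]].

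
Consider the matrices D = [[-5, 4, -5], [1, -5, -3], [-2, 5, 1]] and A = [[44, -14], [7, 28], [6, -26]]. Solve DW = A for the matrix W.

W = [[-3, -2], [1, -6], [-5, 0]]

Since D multiplies W on the left, W = D⁻¹A.
det D = -5; the adjugate gives D⁻¹ = [[-2, 29/5, 37/5], [-1, 3, 4], [1, -17/5, -21/5]].
W = D⁻¹A = [[-2, 29/5, 37/5], [-1, 3, 4], [1, -17/5, -21/5]] · [[44, -14], [7, 28], [6, -26]] = [[-3, -2], [1, -6], [-5, 0]].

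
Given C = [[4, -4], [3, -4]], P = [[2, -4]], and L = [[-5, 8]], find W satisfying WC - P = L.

WC = L + P = [[-3, 4]].
Right-multiplying both sides by C⁻¹ gives W = (L + P)C⁻¹.
C has determinant -4; C⁻¹ = [[1, -1], [3/4, -1]].
W = (L + P)C⁻¹ = [[0, -1]].

W = [[0, -1]]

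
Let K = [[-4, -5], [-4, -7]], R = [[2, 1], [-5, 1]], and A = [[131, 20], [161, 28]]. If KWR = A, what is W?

Isolating W: multiply by K⁻¹ from the left and R⁻¹ from the right, so W = K⁻¹AR⁻¹.
K has determinant 8; K⁻¹ = [[-7/8, 5/8], [1/2, -1/2]].
det R = 7, so R⁻¹ = [[1/7, -1/7], [5/7, 2/7]].
K⁻¹A = [[-14, 0], [-15, -4]].
W = (K⁻¹A)R⁻¹ = [[-2, 2], [-5, 1]].

W = [[-2, 2], [-5, 1]]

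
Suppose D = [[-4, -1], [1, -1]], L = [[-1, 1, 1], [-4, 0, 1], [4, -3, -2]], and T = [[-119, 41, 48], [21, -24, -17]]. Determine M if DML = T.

Isolating M: multiply by D⁻¹ from the left and L⁻¹ from the right, so M = D⁻¹TL⁻¹.
D has determinant 5; D⁻¹ = [[-1/5, 1/5], [-1/5, -4/5]].
L has determinant 5; L⁻¹ = [[3/5, -1/5, 1/5], [-4/5, -2/5, -3/5], [12/5, 1/5, 4/5]].
D⁻¹T = [[28, -13, -13], [7, 11, 4]].
M = (D⁻¹T)L⁻¹ = [[-4, -3, 3], [5, -5, -2]].

M = [[-4, -3, 3], [5, -5, -2]]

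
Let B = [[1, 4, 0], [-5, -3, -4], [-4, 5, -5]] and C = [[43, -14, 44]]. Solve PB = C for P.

P = [[-3, -6, -4]]

B is on the right of P, so right-multiply by B⁻¹: P = CB⁻¹.
B has determinant -1; B⁻¹ = [[-35, -20, 16], [9, 5, -4], [37, 21, -17]].
P = CB⁻¹ = [[43, -14, 44]] · [[-35, -20, 16], [9, 5, -4], [37, 21, -17]] = [[-3, -6, -4]].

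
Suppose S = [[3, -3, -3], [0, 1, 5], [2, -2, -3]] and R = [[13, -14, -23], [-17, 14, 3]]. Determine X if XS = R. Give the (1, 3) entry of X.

Right-multiplying both sides by S⁻¹ gives X = RS⁻¹.
det S = -3; the adjugate gives S⁻¹ = [[-7/3, 1, 4], [-10/3, 1, 5], [2/3, 0, -1]].
X = RS⁻¹ = [[13, -14, -23], [-17, 14, 3]] · [[-7/3, 1, 4], [-10/3, 1, 5], [2/3, 0, -1]] = [[1, -1, 5], [-5, -3, -1]].

5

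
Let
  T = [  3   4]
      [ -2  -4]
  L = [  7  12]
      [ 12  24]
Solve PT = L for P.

P = [[1, -2], [0, -6]]

T is on the right of P, so right-multiply by T⁻¹: P = LT⁻¹.
det T = -4; the adjugate gives T⁻¹ = [[1, 1], [-1/2, -3/4]].
P = LT⁻¹ = [[7, 12], [12, 24]] · [[1, 1], [-1/2, -3/4]] = [[1, -2], [0, -6]].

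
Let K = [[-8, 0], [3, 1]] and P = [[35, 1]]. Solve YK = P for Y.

Right-multiplying both sides by K⁻¹ gives Y = PK⁻¹.
det K = -8; the adjugate gives K⁻¹ = [[-1/8, 0], [3/8, 1]].
Y = PK⁻¹ = [[35, 1]] · [[-1/8, 0], [3/8, 1]] = [[-4, 1]].

Y = [[-4, 1]]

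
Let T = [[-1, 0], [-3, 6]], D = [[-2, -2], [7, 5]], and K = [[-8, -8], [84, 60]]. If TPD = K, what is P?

Left-multiply by T⁻¹ and right-multiply by D⁻¹: P = T⁻¹KD⁻¹.
T has determinant -6; T⁻¹ = [[-1, 0], [-1/2, 1/6]].
D has determinant 4; D⁻¹ = [[5/4, 1/2], [-7/4, -1/2]].
T⁻¹K = [[8, 8], [18, 14]].
P = (T⁻¹K)D⁻¹ = [[-4, 0], [-2, 2]].

P = [[-4, 0], [-2, 2]]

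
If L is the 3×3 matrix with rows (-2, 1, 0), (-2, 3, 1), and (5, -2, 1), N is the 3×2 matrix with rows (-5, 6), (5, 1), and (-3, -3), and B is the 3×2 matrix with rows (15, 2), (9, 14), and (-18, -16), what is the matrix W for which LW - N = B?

W = [[-5, -2], [0, 4], [4, -1]]

LW = B + N = [[10, 8], [14, 15], [-21, -19]].
L is on the left of W, so left-multiply by L⁻¹: W = L⁻¹(B + N).
det L = -3, so L⁻¹ = [[-5/3, 1/3, -1/3], [-7/3, 2/3, -2/3], [11/3, -1/3, 4/3]].
W = L⁻¹(B + N) = [[-5, -2], [0, 4], [4, -1]].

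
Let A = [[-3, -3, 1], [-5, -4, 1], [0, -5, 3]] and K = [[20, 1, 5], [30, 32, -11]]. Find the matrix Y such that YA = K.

Y = [[0, -4, 3], [-5, -3, -1]]

A is on the right of Y, so right-multiply by A⁻¹: Y = KA⁻¹.
A has determinant 1; A⁻¹ = [[-7, 4, 1], [15, -9, -2], [25, -15, -3]].
Y = KA⁻¹ = [[20, 1, 5], [30, 32, -11]] · [[-7, 4, 1], [15, -9, -2], [25, -15, -3]] = [[0, -4, 3], [-5, -3, -1]].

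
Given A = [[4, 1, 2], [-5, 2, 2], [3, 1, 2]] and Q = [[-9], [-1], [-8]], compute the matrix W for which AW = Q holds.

W = [[-1], [-1], [-2]]

A is on the left of W, so left-multiply by A⁻¹: W = A⁻¹Q.
det A = 2; the adjugate gives A⁻¹ = [[1, 0, -1], [8, 1, -9], [-11/2, -1/2, 13/2]].
W = A⁻¹Q = [[1, 0, -1], [8, 1, -9], [-11/2, -1/2, 13/2]] · [[-9], [-1], [-8]] = [[-1], [-1], [-2]].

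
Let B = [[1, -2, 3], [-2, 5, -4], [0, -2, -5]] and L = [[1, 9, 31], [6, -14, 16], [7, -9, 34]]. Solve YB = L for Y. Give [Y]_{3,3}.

-3

B is on the right of Y, so right-multiply by B⁻¹: Y = LB⁻¹.
B has determinant -1; B⁻¹ = [[33, 16, 7], [10, 5, 2], [-4, -2, -1]].
Y = LB⁻¹ = [[1, 9, 31], [6, -14, 16], [7, -9, 34]] · [[33, 16, 7], [10, 5, 2], [-4, -2, -1]] = [[-1, -1, -6], [-6, -6, -2], [5, -1, -3]].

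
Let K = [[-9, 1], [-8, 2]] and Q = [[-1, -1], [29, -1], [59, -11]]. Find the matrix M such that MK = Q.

M = [[1, -1], [-5, 2], [-3, -4]]

Right-multiplying both sides by K⁻¹ gives M = QK⁻¹.
K has determinant -10; K⁻¹ = [[-1/5, 1/10], [-4/5, 9/10]].
M = QK⁻¹ = [[-1, -1], [29, -1], [59, -11]] · [[-1/5, 1/10], [-4/5, 9/10]] = [[1, -1], [-5, 2], [-3, -4]].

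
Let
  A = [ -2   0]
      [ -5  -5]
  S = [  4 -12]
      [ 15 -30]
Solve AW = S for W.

W = [[-2, 6], [-1, 0]]

A is on the left of W, so left-multiply by A⁻¹: W = A⁻¹S.
det A = 10, so A⁻¹ = [[-1/2, 0], [1/2, -1/5]].
W = A⁻¹S = [[-1/2, 0], [1/2, -1/5]] · [[4, -12], [15, -30]] = [[-2, 6], [-1, 0]].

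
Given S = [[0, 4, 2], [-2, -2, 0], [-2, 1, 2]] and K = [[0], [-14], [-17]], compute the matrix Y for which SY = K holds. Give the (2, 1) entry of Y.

S is on the left of Y, so left-multiply by S⁻¹: Y = S⁻¹K.
S has determinant 4; S⁻¹ = [[-1, -3/2, 1], [1, 1, -1], [-3/2, -2, 2]].
Y = S⁻¹K = [[-1, -3/2, 1], [1, 1, -1], [-3/2, -2, 2]] · [[0], [-14], [-17]] = [[4], [3], [-6]].

3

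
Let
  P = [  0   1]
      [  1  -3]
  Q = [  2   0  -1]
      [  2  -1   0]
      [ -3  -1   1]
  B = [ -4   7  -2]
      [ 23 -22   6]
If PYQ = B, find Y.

Y = P⁻¹BQ⁻¹ (apply P⁻¹ on the left and Q⁻¹ on the right).
det P = -1; the adjugate gives P⁻¹ = [[3, 1], [1, 0]].
det Q = 3; the adjugate gives Q⁻¹ = [[-1/3, 1/3, -1/3], [-2/3, -1/3, -2/3], [-5/3, 2/3, -2/3]].
P⁻¹B = [[11, -1, 0], [-4, 7, -2]].
Y = (P⁻¹B)Q⁻¹ = [[-3, 4, -3], [0, -5, -2]].

Y = [[-3, 4, -3], [0, -5, -2]]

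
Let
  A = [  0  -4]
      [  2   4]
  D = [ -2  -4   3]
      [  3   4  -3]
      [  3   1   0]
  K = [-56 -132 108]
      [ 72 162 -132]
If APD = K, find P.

P = [[-1, 3, -1], [-4, 5, -3]]

P = A⁻¹KD⁻¹ (apply A⁻¹ on the left and D⁻¹ on the right).
det A = 8, so A⁻¹ = [[1/2, 1/2], [-1/4, 0]].
D has determinant 3; D⁻¹ = [[1, 1, 0], [-3, -3, 1], [-3, -10/3, 4/3]].
A⁻¹K = [[8, 15, -12], [14, 33, -27]].
P = (A⁻¹K)D⁻¹ = [[-1, 3, -1], [-4, 5, -3]].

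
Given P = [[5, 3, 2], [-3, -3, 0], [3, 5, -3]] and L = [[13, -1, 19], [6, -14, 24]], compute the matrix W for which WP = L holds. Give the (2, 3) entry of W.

-4

Since P sits to the right of W, W = LP⁻¹.
det P = 6; the adjugate gives P⁻¹ = [[3/2, 19/6, 1], [-3/2, -7/2, -1], [-1, -8/3, -1]].
W = LP⁻¹ = [[13, -1, 19], [6, -14, 24]] · [[3/2, 19/6, 1], [-3/2, -7/2, -1], [-1, -8/3, -1]] = [[2, -6, -5], [6, 4, -4]].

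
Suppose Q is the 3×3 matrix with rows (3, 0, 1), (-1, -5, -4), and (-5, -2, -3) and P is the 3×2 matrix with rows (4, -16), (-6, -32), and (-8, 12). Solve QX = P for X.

Q is on the left of X, so left-multiply by Q⁻¹: X = Q⁻¹P.
det Q = -2; the adjugate gives Q⁻¹ = [[-7/2, 1, -5/2], [-17/2, 2, -11/2], [23/2, -3, 15/2]].
X = Q⁻¹P = [[-7/2, 1, -5/2], [-17/2, 2, -11/2], [23/2, -3, 15/2]] · [[4, -16], [-6, -32], [-8, 12]] = [[0, -6], [-2, 6], [4, 2]].

X = [[0, -6], [-2, 6], [4, 2]]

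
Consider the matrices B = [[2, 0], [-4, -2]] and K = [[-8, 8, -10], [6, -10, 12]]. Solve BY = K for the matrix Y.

Y = [[-4, 4, -5], [5, -3, 4]]

Since B multiplies Y on the left, Y = B⁻¹K.
B has determinant -4; B⁻¹ = [[1/2, 0], [-1, -1/2]].
Y = B⁻¹K = [[1/2, 0], [-1, -1/2]] · [[-8, 8, -10], [6, -10, 12]] = [[-4, 4, -5], [5, -3, 4]].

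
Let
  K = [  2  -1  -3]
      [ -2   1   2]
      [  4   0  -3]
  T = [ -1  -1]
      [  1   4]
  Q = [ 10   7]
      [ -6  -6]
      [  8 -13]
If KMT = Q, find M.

M = K⁻¹QT⁻¹ (apply K⁻¹ on the left and T⁻¹ on the right).
K has determinant 4; K⁻¹ = [[-3/4, -3/4, 1/4], [1/2, 3/2, 1/2], [-1, -1, 0]].
det T = -3, so T⁻¹ = [[-4/3, -1/3], [1/3, 1/3]].
K⁻¹Q = [[-1, -4], [0, -12], [-4, -1]].
M = (K⁻¹Q)T⁻¹ = [[0, -1], [-4, -4], [5, 1]].

M = [[0, -1], [-4, -4], [5, 1]]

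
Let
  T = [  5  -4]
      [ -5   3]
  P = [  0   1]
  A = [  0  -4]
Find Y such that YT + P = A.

Y = [[5, 5]]

YT = A − P = [[0, -5]].
Since T sits to the right of Y, Y = (A − P)T⁻¹.
det T = -5; the adjugate gives T⁻¹ = [[-3/5, -4/5], [-1, -1]].
Y = (A − P)T⁻¹ = [[5, 5]].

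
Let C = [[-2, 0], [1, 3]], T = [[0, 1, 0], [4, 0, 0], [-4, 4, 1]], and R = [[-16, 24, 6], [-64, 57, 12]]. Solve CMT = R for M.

Left-multiply by C⁻¹ and right-multiply by T⁻¹: M = C⁻¹RT⁻¹.
det C = -6; the adjugate gives C⁻¹ = [[-1/2, 0], [1/6, 1/3]].
det T = -4; the adjugate gives T⁻¹ = [[0, 1/4, 0], [1, 0, 0], [-4, 1, 1]].
C⁻¹R = [[8, -12, -3], [-24, 23, 5]].
M = (C⁻¹R)T⁻¹ = [[0, -1, -3], [3, -1, 5]].

M = [[0, -1, -3], [3, -1, 5]]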